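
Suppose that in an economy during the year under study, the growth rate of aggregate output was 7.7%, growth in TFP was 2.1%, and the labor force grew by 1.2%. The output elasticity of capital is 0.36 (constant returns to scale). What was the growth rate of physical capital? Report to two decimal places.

Labor's share = 1 − 0.36 = 0.64.
gY = gA + 0.64×1.2 + 0.36×g.
0.36×g = 7.7 − 2.1 − 0.768 = 4.832.
g = 4.832 / 0.36 = 13.4222%.

Physical capital grew 13.42%.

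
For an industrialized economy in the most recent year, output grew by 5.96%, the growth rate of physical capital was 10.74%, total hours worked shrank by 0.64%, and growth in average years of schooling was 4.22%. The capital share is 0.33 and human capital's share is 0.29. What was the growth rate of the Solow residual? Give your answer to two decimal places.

Labor's share = 1 − 0.33 − 0.29 = 0.38.
Physical capital: 0.33 × 10.74 = 3.5442 pp.
Average years of schooling: 0.29 × 4.22 = 1.2238 pp.
Total hours worked: 0.38 × (-0.64) = -0.2432 pp.
TFP growth = 5.96 − 4.5248 = 1.4352%.

The Solow residual growth was 1.44%.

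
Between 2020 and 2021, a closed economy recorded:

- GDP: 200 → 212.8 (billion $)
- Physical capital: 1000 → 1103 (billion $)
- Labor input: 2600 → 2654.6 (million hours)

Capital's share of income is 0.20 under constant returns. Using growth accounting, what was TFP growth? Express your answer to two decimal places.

2.66%

GDP growth = (212.8 − 200) / 200 = 6.4%.
Physical capital growth = (1103 − 1000) / 1000 = 10.3%.
Labor input growth = (2654.6 − 2600) / 2600 = 2.1%.
Labor's share = 1 − 0.2 = 0.8.
Physical capital: 0.2 × 10.3 = 2.06 pp.
Labor input: 0.8 × 2.1 = 1.68 pp.
TFP growth = 6.4 − 3.74 = 2.66%.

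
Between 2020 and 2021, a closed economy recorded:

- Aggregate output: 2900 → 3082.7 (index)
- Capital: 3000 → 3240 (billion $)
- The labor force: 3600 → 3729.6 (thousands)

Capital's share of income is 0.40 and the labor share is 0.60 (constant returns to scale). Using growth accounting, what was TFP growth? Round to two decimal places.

Aggregate output growth = (3082.7 − 2900) / 2900 = 6.3%.
Capital growth = (3240 − 3000) / 3000 = 8%.
The labor force growth = (3729.6 − 3600) / 3600 = 3.6%.
Labor's share = 1 − 0.4 = 0.6.
Capital: 0.4 × 8 = 3.2 pp.
The labor force: 0.6 × 3.6 = 2.16 pp.
TFP growth = 6.3 − 5.36 = 0.94%.

0.94%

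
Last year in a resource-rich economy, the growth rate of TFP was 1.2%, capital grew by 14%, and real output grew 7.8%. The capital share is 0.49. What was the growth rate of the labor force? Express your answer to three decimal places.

Labor's share = 1 − 0.49 = 0.51.
gY = gA + 0.49×14 + 0.51×g.
0.51×g = 7.8 − 1.2 − 6.86 = -0.26.
g = -0.26 / 0.51 = -0.5098%.

-0.510%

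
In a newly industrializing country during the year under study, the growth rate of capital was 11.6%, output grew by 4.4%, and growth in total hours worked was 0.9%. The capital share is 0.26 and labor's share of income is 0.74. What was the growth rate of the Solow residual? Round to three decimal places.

Labor's share = 1 − 0.26 = 0.74.
Capital: 0.26 × 11.6 = 3.016 pp.
Total hours worked: 0.74 × 0.9 = 0.666 pp.
TFP growth = 4.4 − 3.682 = 0.718%.

0.718%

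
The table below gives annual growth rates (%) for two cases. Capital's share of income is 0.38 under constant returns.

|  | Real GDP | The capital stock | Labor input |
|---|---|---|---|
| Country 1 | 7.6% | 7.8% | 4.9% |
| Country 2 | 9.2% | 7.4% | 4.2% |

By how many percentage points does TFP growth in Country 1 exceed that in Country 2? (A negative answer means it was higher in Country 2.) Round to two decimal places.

Labor's share = 1 − 0.38 = 0.62.
Country 1: TFP = 7.6 − 2.964 − 3.038 = 1.598%.
Country 2: TFP = 9.2 − 2.812 − 2.604 = 3.784%.
Difference = 1.598 − (3.784) = -2.186 pp.

-2.19 percentage points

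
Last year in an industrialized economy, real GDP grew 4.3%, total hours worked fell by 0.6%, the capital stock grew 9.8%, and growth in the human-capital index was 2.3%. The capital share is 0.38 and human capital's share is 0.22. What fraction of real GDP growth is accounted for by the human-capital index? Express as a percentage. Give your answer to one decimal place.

11.8%

The human-capital index contributed 0.22 × 2.3 = 0.506 pp.
Share of growth = 0.506 / 4.3 × 100 = 11.767%.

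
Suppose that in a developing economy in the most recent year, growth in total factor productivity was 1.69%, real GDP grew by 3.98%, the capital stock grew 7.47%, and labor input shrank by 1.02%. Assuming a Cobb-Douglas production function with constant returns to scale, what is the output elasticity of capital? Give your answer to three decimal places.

The output elasticity of capital is 0.390.

gY = gA + α·gK + (1−α)·gL, so gY − gA − gL = α(gK − gL).
3.98 − 1.69 + 1.02 = α × (7.47 − (-1.02)).
3.31 = 8.49 α, so α = 0.38987.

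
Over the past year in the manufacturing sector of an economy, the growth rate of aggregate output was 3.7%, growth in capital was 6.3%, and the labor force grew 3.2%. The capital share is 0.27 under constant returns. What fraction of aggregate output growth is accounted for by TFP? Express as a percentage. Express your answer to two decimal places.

-9.11%

Labor's share = 1 − 0.27 = 0.73.
Capital: 0.27 × 6.3 = 1.701 pp.
The labor force: 0.73 × 3.2 = 2.336 pp.
TFP growth = 3.7 − 4.037 = -0.337%.
TFP share of growth = -0.337 / 3.7 × 100 = -9.1081%.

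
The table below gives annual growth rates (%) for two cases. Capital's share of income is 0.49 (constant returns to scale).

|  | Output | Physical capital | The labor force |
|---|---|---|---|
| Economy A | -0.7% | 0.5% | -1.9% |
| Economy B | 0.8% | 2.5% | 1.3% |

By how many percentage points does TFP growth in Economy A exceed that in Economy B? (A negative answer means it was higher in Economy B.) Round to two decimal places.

1.11 percentage points

Labor's share = 1 − 0.49 = 0.51.
Economy A: TFP = -0.7 − 0.245 + 0.969 = 0.024%.
Economy B: TFP = 0.8 − 1.225 − 0.663 = -1.088%.
Difference = 0.024 − (-1.088) = 1.112 pp.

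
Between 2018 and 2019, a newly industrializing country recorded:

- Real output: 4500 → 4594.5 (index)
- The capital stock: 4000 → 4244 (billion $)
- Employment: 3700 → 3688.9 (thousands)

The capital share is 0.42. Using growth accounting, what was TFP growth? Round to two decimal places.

Real output growth = (4594.5 − 4500) / 4500 = 2.1%.
The capital stock growth = (4244 − 4000) / 4000 = 6.1%.
Employment growth = (3688.9 − 3700) / 3700 = -0.3%.
Labor's share = 1 − 0.42 = 0.58.
The capital stock: 0.42 × 6.1 = 2.562 pp.
Employment: 0.58 × (-0.3) = -0.174 pp.
TFP growth = 2.1 − 2.388 = -0.288%.

-0.29%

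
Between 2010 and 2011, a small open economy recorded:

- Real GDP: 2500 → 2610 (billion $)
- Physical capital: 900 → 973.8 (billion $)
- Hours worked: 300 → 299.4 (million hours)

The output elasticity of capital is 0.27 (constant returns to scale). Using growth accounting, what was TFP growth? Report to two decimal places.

TFP grew 2.33%.

Real GDP growth = (2610 − 2500) / 2500 = 4.4%.
Physical capital growth = (973.8 − 900) / 900 = 8.2%.
Hours worked growth = (299.4 − 300) / 300 = -0.2%.
Labor's share = 1 − 0.27 = 0.73.
Physical capital: 0.27 × 8.2 = 2.214 pp.
Hours worked: 0.73 × (-0.2) = -0.146 pp.
TFP growth = 4.4 − 2.068 = 2.332%.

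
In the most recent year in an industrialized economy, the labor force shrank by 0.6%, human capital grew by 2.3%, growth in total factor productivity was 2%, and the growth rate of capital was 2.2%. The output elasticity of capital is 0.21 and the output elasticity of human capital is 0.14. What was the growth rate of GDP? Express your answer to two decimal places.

Labor's share = 1 − 0.21 − 0.14 = 0.65.
Capital: 0.21 × 2.2 = 0.462 pp.
Human capital: 0.14 × 2.3 = 0.322 pp.
The labor force: 0.65 × (-0.6) = -0.39 pp.
Output growth = 2 + 0.394 = 2.394%.

GDP grew 2.39%.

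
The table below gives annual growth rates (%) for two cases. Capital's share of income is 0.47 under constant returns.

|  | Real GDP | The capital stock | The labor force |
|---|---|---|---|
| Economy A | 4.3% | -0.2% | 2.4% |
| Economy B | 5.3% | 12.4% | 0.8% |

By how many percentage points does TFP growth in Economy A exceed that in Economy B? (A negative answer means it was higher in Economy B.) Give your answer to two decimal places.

Labor's share = 1 − 0.47 = 0.53.
Economy A: TFP = 4.3 + 0.094 − 1.272 = 3.122%.
Economy B: TFP = 5.3 − 5.828 − 0.424 = -0.952%.
Difference = 3.122 − (-0.952) = 4.074 pp.

4.07 percentage points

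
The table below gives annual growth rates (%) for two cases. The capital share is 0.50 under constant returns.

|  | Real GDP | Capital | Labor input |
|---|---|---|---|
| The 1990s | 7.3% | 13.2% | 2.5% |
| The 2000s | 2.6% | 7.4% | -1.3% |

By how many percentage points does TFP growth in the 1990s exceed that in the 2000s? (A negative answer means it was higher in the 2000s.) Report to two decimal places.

Labor's share = 1 − 0.5 = 0.5.
The 1990s: TFP = 7.3 − 6.6 − 1.25 = -0.55%.
The 2000s: TFP = 2.6 − 3.7 + 0.65 = -0.45%.
Difference = -0.55 − (-0.45) = -0.1 pp.

-0.10 percentage points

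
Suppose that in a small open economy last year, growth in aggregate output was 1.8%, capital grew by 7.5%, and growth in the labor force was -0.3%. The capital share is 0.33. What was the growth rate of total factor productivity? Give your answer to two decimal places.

Labor's share = 1 − 0.33 = 0.67.
Capital: 0.33 × 7.5 = 2.475 pp.
The labor force: 0.67 × (-0.3) = -0.201 pp.
TFP growth = 1.8 − 2.274 = -0.474%.

-0.47%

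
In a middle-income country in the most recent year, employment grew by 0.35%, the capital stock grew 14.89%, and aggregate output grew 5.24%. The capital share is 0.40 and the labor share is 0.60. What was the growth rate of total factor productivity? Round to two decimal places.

Labor's share = 1 − 0.4 = 0.6.
The capital stock: 0.4 × 14.89 = 5.956 pp.
Employment: 0.6 × 0.35 = 0.21 pp.
TFP growth = 5.24 − 6.166 = -0.926%.

-0.93%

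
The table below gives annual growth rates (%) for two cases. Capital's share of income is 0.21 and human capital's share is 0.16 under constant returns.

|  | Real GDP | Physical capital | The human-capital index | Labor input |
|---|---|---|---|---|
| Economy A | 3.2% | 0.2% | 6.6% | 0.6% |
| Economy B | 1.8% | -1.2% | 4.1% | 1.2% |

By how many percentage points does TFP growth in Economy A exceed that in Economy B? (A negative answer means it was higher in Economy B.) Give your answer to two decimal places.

1.08 percentage points

Labor's share = 1 − 0.21 − 0.16 = 0.63.
Economy A: TFP = 3.2 − 0.042 − 1.056 − 0.378 = 1.724%.
Economy B: TFP = 1.8 + 0.252 − 0.656 − 0.756 = 0.64%.
Difference = 1.724 − (0.64) = 1.084 pp.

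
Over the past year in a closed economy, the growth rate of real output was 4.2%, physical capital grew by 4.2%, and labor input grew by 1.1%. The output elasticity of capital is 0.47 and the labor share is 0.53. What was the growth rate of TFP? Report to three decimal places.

TFP growth was 1.643%.

Labor's share = 1 − 0.47 = 0.53.
Physical capital: 0.47 × 4.2 = 1.974 pp.
Labor input: 0.53 × 1.1 = 0.583 pp.
TFP growth = 4.2 − 2.557 = 1.643%.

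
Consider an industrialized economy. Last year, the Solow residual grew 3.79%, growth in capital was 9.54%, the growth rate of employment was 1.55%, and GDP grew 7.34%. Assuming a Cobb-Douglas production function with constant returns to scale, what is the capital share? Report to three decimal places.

The capital share is 0.250.

gY = gA + α·gK + (1−α)·gL, so gY − gA − gL = α(gK − gL).
7.34 − 3.79 − 1.55 = α × (9.54 − 1.55).
2 = 7.99 α, so α = 0.25031.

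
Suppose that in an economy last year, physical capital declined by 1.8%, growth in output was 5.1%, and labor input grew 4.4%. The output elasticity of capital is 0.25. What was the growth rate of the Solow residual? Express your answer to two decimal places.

2.25%

Labor's share = 1 − 0.25 = 0.75.
Physical capital: 0.25 × (-1.8) = -0.45 pp.
Labor input: 0.75 × 4.4 = 3.3 pp.
TFP growth = 5.1 − 2.85 = 2.25%.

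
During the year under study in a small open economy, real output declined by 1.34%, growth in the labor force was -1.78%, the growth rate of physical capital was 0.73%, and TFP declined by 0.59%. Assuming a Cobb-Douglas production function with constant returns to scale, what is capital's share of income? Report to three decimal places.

0.410

gY = gA + α·gK + (1−α)·gL, so gY − gA − gL = α(gK − gL).
-1.34 + 0.59 + 1.78 = α × (0.73 − (-1.78)).
1.03 = 2.51 α, so α = 0.41036.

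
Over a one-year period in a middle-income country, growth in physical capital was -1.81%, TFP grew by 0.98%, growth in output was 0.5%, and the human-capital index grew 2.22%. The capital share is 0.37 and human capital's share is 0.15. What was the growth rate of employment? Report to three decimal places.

-0.299%

Labor's share = 1 − 0.37 − 0.15 = 0.48.
gY = gA + 0.37×(-1.81) + 0.15×2.22 + 0.48×g.
0.48×g = 0.5 − 0.98 + 0.3367 = -0.1433.
g = -0.1433 / 0.48 = -0.29854%.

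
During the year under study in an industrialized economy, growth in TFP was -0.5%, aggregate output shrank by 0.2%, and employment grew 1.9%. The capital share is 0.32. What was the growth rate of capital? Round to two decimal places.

Labor's share = 1 − 0.32 = 0.68.
gY = gA + 0.68×1.9 + 0.32×g.
0.32×g = -0.2 + 0.5 − 1.292 = -0.992.
g = -0.992 / 0.32 = -3.1%.

-3.10%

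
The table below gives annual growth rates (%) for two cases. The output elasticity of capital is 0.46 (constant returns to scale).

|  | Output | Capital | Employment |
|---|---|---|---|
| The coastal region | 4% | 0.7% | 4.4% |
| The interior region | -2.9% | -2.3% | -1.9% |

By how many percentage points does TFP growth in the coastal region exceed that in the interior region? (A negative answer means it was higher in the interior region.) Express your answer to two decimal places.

Labor's share = 1 − 0.46 = 0.54.
The coastal region: TFP = 4 − 0.322 − 2.376 = 1.302%.
The interior region: TFP = -2.9 + 1.058 + 1.026 = -0.816%.
Difference = 1.302 − (-0.816) = 2.118 pp.

2.12 percentage points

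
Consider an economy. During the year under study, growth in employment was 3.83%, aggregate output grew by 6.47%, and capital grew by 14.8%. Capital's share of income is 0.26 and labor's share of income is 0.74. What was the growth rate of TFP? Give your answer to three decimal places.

Labor's share = 1 − 0.26 = 0.74.
Capital: 0.26 × 14.8 = 3.848 pp.
Employment: 0.74 × 3.83 = 2.8342 pp.
TFP growth = 6.47 − 6.6822 = -0.2122%.

-0.212%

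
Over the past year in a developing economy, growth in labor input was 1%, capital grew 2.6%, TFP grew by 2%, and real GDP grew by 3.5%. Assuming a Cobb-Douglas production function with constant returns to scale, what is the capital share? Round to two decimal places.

0.31

gY = gA + α·gK + (1−α)·gL, so gY − gA − gL = α(gK − gL).
3.5 − 2 − 1 = α × (2.6 − 1).
0.5 = 1.6 α, so α = 0.3125.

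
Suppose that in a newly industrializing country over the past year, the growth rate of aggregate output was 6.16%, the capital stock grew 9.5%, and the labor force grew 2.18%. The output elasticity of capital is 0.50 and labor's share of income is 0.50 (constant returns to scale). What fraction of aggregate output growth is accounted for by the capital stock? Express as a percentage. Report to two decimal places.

The capital stock contributed 0.5 × 9.5 = 4.75 pp.
Share of growth = 4.75 / 6.16 × 100 = 77.1104%.

77.11%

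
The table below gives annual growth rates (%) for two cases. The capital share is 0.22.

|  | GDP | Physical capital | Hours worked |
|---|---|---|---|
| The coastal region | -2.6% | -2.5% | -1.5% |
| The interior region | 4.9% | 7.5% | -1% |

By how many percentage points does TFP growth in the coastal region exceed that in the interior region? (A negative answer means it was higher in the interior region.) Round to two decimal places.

-4.91 percentage points

Labor's share = 1 − 0.22 = 0.78.
The coastal region: TFP = -2.6 + 0.55 + 1.17 = -0.88%.
The interior region: TFP = 4.9 − 1.65 + 0.78 = 4.03%.
Difference = -0.88 − (4.03) = -4.91 pp.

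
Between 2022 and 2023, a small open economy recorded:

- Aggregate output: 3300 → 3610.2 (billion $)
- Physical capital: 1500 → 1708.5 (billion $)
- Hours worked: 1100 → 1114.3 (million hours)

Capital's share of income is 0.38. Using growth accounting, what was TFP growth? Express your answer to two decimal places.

3.31%

Aggregate output growth = (3610.2 − 3300) / 3300 = 9.4%.
Physical capital growth = (1708.5 − 1500) / 1500 = 13.9%.
Hours worked growth = (1114.3 − 1100) / 1100 = 1.3%.
Labor's share = 1 − 0.38 = 0.62.
Physical capital: 0.38 × 13.9 = 5.282 pp.
Hours worked: 0.62 × 1.3 = 0.806 pp.
TFP growth = 9.4 − 6.088 = 3.312%.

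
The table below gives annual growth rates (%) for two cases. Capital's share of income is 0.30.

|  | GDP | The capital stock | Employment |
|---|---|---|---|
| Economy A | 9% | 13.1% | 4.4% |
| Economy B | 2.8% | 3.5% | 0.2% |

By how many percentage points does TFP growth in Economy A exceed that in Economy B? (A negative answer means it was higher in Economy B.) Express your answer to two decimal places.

Labor's share = 1 − 0.3 = 0.7.
Economy A: TFP = 9 − 3.93 − 3.08 = 1.99%.
Economy B: TFP = 2.8 − 1.05 − 0.14 = 1.61%.
Difference = 1.99 − (1.61) = 0.38 pp.

0.38 percentage points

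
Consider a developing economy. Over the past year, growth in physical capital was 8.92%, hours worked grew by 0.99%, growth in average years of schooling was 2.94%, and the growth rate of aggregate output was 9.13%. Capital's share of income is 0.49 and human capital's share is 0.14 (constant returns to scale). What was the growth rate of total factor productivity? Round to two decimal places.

3.98%

Labor's share = 1 − 0.49 − 0.14 = 0.37.
Physical capital: 0.49 × 8.92 = 4.3708 pp.
Average years of schooling: 0.14 × 2.94 = 0.4116 pp.
Hours worked: 0.37 × 0.99 = 0.3663 pp.
TFP growth = 9.13 − 5.1487 = 3.9813%.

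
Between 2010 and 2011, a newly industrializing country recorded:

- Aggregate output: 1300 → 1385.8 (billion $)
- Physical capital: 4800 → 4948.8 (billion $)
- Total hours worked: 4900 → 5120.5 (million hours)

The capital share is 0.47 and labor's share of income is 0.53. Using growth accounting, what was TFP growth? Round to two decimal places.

Aggregate output growth = (1385.8 − 1300) / 1300 = 6.6%.
Physical capital growth = (4948.8 − 4800) / 4800 = 3.1%.
Total hours worked growth = (5120.5 − 4900) / 4900 = 4.5%.
Labor's share = 1 − 0.47 = 0.53.
Physical capital: 0.47 × 3.1 = 1.457 pp.
Total hours worked: 0.53 × 4.5 = 2.385 pp.
TFP growth = 6.6 − 3.842 = 2.758%.

2.76%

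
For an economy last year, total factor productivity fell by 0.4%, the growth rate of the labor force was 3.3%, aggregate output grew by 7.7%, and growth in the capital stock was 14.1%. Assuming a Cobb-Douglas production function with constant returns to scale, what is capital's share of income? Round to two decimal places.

0.44

gY = gA + α·gK + (1−α)·gL, so gY − gA − gL = α(gK − gL).
7.7 + 0.4 − 3.3 = α × (14.1 − 3.3).
4.8 = 10.8 α, so α = 0.4444.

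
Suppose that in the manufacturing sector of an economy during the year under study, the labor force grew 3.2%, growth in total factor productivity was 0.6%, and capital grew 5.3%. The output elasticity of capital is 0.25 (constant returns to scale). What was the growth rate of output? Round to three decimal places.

Labor's share = 1 − 0.25 = 0.75.
Capital: 0.25 × 5.3 = 1.325 pp.
The labor force: 0.75 × 3.2 = 2.4 pp.
Output growth = 0.6 + 3.725 = 4.325%.

Output grew 4.325%.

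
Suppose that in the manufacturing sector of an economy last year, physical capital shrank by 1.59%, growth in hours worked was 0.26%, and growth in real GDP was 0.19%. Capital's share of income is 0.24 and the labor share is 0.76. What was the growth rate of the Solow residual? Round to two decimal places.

The Solow residual grew 0.37%.

Labor's share = 1 − 0.24 = 0.76.
Physical capital: 0.24 × (-1.59) = -0.3816 pp.
Hours worked: 0.76 × 0.26 = 0.1976 pp.
TFP growth = 0.19 + 0.184 = 0.374%.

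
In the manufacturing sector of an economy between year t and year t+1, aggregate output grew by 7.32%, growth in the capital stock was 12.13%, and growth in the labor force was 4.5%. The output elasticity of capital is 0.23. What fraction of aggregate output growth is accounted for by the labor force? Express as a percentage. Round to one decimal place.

Labor's share = 1 − 0.23 = 0.77.
The labor force contributed 0.77 × 4.5 = 3.465 pp.
Share of growth = 3.465 / 7.32 × 100 = 47.336%.

The labor force accounted for 47.3% of growth.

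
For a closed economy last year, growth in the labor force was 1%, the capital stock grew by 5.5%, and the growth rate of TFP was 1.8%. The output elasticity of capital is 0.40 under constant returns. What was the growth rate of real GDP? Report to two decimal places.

4.60%

Labor's share = 1 − 0.4 = 0.6.
The capital stock: 0.4 × 5.5 = 2.2 pp.
The labor force: 0.6 × 1 = 0.6 pp.
Output growth = 1.8 + 2.8 = 4.6%.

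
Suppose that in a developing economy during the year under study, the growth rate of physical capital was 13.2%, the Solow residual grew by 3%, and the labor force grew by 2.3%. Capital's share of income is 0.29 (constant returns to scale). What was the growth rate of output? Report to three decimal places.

Labor's share = 1 − 0.29 = 0.71.
Physical capital: 0.29 × 13.2 = 3.828 pp.
The labor force: 0.71 × 2.3 = 1.633 pp.
Output growth = 3 + 5.461 = 8.461%.

8.461%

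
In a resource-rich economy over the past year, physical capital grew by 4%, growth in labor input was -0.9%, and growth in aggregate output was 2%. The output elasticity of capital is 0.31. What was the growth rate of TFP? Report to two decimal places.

TFP grew 1.38%.

Labor's share = 1 − 0.31 = 0.69.
Physical capital: 0.31 × 4 = 1.24 pp.
Labor input: 0.69 × (-0.9) = -0.621 pp.
TFP growth = 2 − 0.619 = 1.381%.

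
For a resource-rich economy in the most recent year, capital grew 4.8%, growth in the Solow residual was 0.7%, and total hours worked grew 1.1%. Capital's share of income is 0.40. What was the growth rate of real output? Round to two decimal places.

Labor's share = 1 − 0.4 = 0.6.
Capital: 0.4 × 4.8 = 1.92 pp.
Total hours worked: 0.6 × 1.1 = 0.66 pp.
Output growth = 0.7 + 2.58 = 3.28%.

Real output grew 3.28%.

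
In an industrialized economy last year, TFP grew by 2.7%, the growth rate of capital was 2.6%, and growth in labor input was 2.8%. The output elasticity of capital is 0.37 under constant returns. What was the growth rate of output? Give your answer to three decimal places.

Labor's share = 1 − 0.37 = 0.63.
Capital: 0.37 × 2.6 = 0.962 pp.
Labor input: 0.63 × 2.8 = 1.764 pp.
Output growth = 2.7 + 2.726 = 5.426%.

5.426%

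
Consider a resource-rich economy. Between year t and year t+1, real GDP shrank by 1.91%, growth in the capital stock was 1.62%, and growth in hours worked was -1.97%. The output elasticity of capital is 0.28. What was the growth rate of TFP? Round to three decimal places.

-0.945%

Labor's share = 1 − 0.28 = 0.72.
The capital stock: 0.28 × 1.62 = 0.4536 pp.
Hours worked: 0.72 × (-1.97) = -1.4184 pp.
TFP growth = -1.91 + 0.9648 = -0.9452%.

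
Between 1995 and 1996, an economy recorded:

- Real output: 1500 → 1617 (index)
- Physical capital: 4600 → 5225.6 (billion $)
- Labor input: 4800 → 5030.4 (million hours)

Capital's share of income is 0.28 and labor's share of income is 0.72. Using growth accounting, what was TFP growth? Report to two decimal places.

Real output growth = (1617 − 1500) / 1500 = 7.8%.
Physical capital growth = (5225.6 − 4600) / 4600 = 13.6%.
Labor input growth = (5030.4 − 4800) / 4800 = 4.8%.
Labor's share = 1 − 0.28 = 0.72.
Physical capital: 0.28 × 13.6 = 3.808 pp.
Labor input: 0.72 × 4.8 = 3.456 pp.
TFP growth = 7.8 − 7.264 = 0.536%.

0.54%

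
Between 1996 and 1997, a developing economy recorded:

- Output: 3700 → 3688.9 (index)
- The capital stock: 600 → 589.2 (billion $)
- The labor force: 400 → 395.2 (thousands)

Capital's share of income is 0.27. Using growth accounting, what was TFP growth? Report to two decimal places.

Output growth = (3688.9 − 3700) / 3700 = -0.3%.
The capital stock growth = (589.2 − 600) / 600 = -1.8%.
The labor force growth = (395.2 − 400) / 400 = -1.2%.
Labor's share = 1 − 0.27 = 0.73.
The capital stock: 0.27 × (-1.8) = -0.486 pp.
The labor force: 0.73 × (-1.2) = -0.876 pp.
TFP growth = -0.3 + 1.362 = 1.062%.

1.06%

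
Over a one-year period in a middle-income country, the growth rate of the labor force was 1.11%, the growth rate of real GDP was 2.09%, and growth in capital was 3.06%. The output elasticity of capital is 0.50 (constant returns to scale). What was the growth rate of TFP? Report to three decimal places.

0.005%

Labor's share = 1 − 0.5 = 0.5.
Capital: 0.5 × 3.06 = 1.53 pp.
The labor force: 0.5 × 1.11 = 0.555 pp.
TFP growth = 2.09 − 2.085 = 0.005%.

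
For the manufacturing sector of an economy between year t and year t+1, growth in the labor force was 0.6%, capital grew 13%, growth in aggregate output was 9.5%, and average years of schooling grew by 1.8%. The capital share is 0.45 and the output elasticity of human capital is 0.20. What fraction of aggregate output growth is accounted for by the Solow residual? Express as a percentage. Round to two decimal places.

Labor's share = 1 − 0.45 − 0.2 = 0.35.
Capital: 0.45 × 13 = 5.85 pp.
Average years of schooling: 0.2 × 1.8 = 0.36 pp.
The labor force: 0.35 × 0.6 = 0.21 pp.
TFP growth = 9.5 − 6.42 = 3.08%.
TFP share of growth = 3.08 / 9.5 × 100 = 32.4211%.

32.42%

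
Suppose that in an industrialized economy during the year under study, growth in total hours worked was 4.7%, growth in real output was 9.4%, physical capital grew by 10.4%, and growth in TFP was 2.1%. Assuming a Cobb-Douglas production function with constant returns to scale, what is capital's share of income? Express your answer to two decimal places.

gY = gA + α·gK + (1−α)·gL, so gY − gA − gL = α(gK − gL).
9.4 − 2.1 − 4.7 = α × (10.4 − 4.7).
2.6 = 5.7 α, so α = 0.4561.

α = 0.46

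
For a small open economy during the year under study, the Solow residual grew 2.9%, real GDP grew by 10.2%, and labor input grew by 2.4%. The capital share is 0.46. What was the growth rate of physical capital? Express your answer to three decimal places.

13.052%

Labor's share = 1 − 0.46 = 0.54.
gY = gA + 0.54×2.4 + 0.46×g.
0.46×g = 10.2 − 2.9 − 1.296 = 6.004.
g = 6.004 / 0.46 = 13.05217%.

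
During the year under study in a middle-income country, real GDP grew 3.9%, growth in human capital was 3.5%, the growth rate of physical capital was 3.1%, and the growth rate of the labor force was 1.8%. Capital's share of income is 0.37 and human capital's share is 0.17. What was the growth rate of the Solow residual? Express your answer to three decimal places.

1.330%

Labor's share = 1 − 0.37 − 0.17 = 0.46.
Physical capital: 0.37 × 3.1 = 1.147 pp.
Human capital: 0.17 × 3.5 = 0.595 pp.
The labor force: 0.46 × 1.8 = 0.828 pp.
TFP growth = 3.9 − 2.57 = 1.33%.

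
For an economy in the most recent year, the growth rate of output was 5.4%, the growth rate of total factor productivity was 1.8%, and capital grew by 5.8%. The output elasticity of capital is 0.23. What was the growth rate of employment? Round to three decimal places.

Labor's share = 1 − 0.23 = 0.77.
gY = gA + 0.23×5.8 + 0.77×g.
0.77×g = 5.4 − 1.8 − 1.334 = 2.266.
g = 2.266 / 0.77 = 2.94286%.

2.943%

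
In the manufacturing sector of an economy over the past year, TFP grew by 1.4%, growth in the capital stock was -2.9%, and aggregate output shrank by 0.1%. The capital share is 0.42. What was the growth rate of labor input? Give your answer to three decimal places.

-0.486%

Labor's share = 1 − 0.42 = 0.58.
gY = gA + 0.42×(-2.9) + 0.58×g.
0.58×g = -0.1 − 1.4 + 1.218 = -0.282.
g = -0.282 / 0.58 = -0.48621%.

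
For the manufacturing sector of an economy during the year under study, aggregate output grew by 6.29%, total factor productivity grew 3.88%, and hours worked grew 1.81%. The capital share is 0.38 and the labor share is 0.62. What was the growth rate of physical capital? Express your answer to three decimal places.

Labor's share = 1 − 0.38 = 0.62.
gY = gA + 0.62×1.81 + 0.38×g.
0.38×g = 6.29 − 3.88 − 1.1222 = 1.2878.
g = 1.2878 / 0.38 = 3.38895%.

3.389%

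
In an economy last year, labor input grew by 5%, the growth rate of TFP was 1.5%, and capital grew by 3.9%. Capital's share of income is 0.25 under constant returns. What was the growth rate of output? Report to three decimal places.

6.225%

Labor's share = 1 − 0.25 = 0.75.
Capital: 0.25 × 3.9 = 0.975 pp.
Labor input: 0.75 × 5 = 3.75 pp.
Output growth = 1.5 + 4.725 = 6.225%.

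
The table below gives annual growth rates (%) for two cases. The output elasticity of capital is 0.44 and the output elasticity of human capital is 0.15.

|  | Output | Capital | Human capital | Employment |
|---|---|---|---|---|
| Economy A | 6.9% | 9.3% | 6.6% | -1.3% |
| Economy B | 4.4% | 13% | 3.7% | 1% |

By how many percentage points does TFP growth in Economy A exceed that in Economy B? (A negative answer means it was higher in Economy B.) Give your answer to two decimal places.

Labor's share = 1 − 0.44 − 0.15 = 0.41.
Economy A: TFP = 6.9 − 4.092 − 0.99 + 0.533 = 2.351%.
Economy B: TFP = 4.4 − 5.72 − 0.555 − 0.41 = -2.285%.
Difference = 2.351 − (-2.285) = 4.636 pp.

4.64 percentage points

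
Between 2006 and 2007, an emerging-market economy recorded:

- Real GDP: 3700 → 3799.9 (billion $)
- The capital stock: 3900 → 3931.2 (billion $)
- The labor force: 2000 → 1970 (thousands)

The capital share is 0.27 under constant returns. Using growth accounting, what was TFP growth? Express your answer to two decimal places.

Real GDP growth = (3799.9 − 3700) / 3700 = 2.7%.
The capital stock growth = (3931.2 − 3900) / 3900 = 0.8%.
The labor force growth = (1970 − 2000) / 2000 = -1.5%.
Labor's share = 1 − 0.27 = 0.73.
The capital stock: 0.27 × 0.8 = 0.216 pp.
The labor force: 0.73 × (-1.5) = -1.095 pp.
TFP growth = 2.7 + 0.879 = 3.579%.

TFP grew 3.58%.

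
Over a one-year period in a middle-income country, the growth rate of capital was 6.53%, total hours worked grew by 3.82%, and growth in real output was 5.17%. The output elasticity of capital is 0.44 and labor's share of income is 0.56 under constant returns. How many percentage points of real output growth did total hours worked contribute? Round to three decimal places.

2.139 percentage points

Labor's share = 1 − 0.44 = 0.56.
Contribution = share × growth = 0.56 × 3.82 = 2.1392 pp.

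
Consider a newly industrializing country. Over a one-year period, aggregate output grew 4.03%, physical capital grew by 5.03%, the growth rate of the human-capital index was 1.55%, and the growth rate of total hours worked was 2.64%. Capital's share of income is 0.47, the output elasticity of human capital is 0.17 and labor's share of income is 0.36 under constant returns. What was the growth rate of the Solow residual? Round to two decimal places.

0.45%

Labor's share = 1 − 0.47 − 0.17 = 0.36.
Physical capital: 0.47 × 5.03 = 2.3641 pp.
The human-capital index: 0.17 × 1.55 = 0.2635 pp.
Total hours worked: 0.36 × 2.64 = 0.9504 pp.
TFP growth = 4.03 − 3.578 = 0.452%.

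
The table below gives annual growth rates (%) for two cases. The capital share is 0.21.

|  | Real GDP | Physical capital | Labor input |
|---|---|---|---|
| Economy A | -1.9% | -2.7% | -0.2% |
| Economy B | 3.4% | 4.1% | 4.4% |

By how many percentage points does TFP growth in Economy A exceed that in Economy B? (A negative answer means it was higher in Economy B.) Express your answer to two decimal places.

-0.24 percentage points

Labor's share = 1 − 0.21 = 0.79.
Economy A: TFP = -1.9 + 0.567 + 0.158 = -1.175%.
Economy B: TFP = 3.4 − 0.861 − 3.476 = -0.937%.
Difference = -1.175 − (-0.937) = -0.238 pp.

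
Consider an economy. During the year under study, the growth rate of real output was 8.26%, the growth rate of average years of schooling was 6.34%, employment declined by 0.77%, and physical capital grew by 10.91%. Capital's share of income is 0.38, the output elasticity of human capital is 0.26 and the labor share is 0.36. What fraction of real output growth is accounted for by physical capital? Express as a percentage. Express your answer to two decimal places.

50.19%

Physical capital contributed 0.38 × 10.91 = 4.1458 pp.
Share of growth = 4.1458 / 8.26 × 100 = 50.1913%.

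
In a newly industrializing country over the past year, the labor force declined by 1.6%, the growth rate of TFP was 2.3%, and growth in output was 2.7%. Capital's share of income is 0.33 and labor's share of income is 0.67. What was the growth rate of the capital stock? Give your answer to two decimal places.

Labor's share = 1 − 0.33 = 0.67.
gY = gA + 0.67×(-1.6) + 0.33×g.
0.33×g = 2.7 − 2.3 + 1.072 = 1.472.
g = 1.472 / 0.33 = 4.4606%.

4.46%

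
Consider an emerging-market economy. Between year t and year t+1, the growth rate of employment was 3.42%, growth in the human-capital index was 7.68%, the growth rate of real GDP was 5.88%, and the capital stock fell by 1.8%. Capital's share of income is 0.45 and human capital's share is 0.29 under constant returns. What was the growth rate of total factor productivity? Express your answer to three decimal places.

Labor's share = 1 − 0.45 − 0.29 = 0.26.
The capital stock: 0.45 × (-1.8) = -0.81 pp.
The human-capital index: 0.29 × 7.68 = 2.2272 pp.
Employment: 0.26 × 3.42 = 0.8892 pp.
TFP growth = 5.88 − 2.3064 = 3.5736%.

3.574%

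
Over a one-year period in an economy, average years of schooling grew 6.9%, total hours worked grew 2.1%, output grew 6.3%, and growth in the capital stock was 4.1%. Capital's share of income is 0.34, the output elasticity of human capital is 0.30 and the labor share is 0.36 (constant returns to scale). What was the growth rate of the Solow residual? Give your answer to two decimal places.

Labor's share = 1 − 0.34 − 0.3 = 0.36.
The capital stock: 0.34 × 4.1 = 1.394 pp.
Average years of schooling: 0.3 × 6.9 = 2.07 pp.
Total hours worked: 0.36 × 2.1 = 0.756 pp.
TFP growth = 6.3 − 4.22 = 2.08%.

The Solow residual grew 2.08%.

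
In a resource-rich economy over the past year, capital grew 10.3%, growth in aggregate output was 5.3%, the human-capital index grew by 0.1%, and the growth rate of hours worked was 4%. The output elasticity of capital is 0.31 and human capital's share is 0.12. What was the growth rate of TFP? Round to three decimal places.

-0.185%

Labor's share = 1 − 0.31 − 0.12 = 0.57.
Capital: 0.31 × 10.3 = 3.193 pp.
The human-capital index: 0.12 × 0.1 = 0.012 pp.
Hours worked: 0.57 × 4 = 2.28 pp.
TFP growth = 5.3 − 5.485 = -0.185%.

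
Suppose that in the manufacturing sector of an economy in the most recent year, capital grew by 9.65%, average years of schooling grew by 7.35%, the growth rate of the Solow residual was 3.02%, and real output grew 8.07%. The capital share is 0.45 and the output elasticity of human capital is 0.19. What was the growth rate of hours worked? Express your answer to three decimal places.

-1.914%

Labor's share = 1 − 0.45 − 0.19 = 0.36.
gY = gA + 0.45×9.65 + 0.19×7.35 + 0.36×g.
0.36×g = 8.07 − 3.02 − 5.739 = -0.689.
g = -0.689 / 0.36 = -1.91389%.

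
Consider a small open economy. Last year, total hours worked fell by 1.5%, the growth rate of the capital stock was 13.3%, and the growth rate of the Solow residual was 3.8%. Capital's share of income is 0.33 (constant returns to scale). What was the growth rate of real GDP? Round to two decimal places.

7.18%

Labor's share = 1 − 0.33 = 0.67.
The capital stock: 0.33 × 13.3 = 4.389 pp.
Total hours worked: 0.67 × (-1.5) = -1.005 pp.
Output growth = 3.8 + 3.384 = 7.184%.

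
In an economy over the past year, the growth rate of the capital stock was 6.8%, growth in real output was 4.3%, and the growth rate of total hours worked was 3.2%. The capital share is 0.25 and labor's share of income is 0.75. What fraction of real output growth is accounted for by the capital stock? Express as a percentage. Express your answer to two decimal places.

39.53%

The capital stock contributed 0.25 × 6.8 = 1.7 pp.
Share of growth = 1.7 / 4.3 × 100 = 39.5349%.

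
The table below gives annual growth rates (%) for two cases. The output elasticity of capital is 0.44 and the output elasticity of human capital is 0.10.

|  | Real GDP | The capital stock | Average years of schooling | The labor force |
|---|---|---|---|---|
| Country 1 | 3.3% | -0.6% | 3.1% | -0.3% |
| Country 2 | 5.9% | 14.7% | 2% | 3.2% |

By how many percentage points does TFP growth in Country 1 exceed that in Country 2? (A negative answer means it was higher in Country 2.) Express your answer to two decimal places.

Labor's share = 1 − 0.44 − 0.1 = 0.46.
Country 1: TFP = 3.3 + 0.264 − 0.31 + 0.138 = 3.392%.
Country 2: TFP = 5.9 − 6.468 − 0.2 − 1.472 = -2.24%.
Difference = 3.392 − (-2.24) = 5.632 pp.

5.63 percentage points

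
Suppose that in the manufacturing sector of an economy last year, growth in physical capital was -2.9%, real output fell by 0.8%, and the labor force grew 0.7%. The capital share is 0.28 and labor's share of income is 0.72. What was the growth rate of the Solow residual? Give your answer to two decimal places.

-0.49%

Labor's share = 1 − 0.28 = 0.72.
Physical capital: 0.28 × (-2.9) = -0.812 pp.
The labor force: 0.72 × 0.7 = 0.504 pp.
TFP growth = -0.8 + 0.308 = -0.492%.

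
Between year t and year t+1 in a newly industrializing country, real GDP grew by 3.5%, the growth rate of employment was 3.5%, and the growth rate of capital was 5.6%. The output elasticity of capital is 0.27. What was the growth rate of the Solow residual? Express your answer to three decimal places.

-0.567%

Labor's share = 1 − 0.27 = 0.73.
Capital: 0.27 × 5.6 = 1.512 pp.
Employment: 0.73 × 3.5 = 2.555 pp.
TFP growth = 3.5 − 4.067 = -0.567%.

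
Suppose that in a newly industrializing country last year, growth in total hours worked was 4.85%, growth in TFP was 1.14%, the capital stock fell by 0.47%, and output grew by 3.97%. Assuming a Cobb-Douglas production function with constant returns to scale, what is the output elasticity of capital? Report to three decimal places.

gY = gA + α·gK + (1−α)·gL, so gY − gA − gL = α(gK − gL).
3.97 − 1.14 − 4.85 = α × (-0.47 − 4.85).
-2.02 = -5.32 α, so α = 0.3797.

The output elasticity of capital is 0.380.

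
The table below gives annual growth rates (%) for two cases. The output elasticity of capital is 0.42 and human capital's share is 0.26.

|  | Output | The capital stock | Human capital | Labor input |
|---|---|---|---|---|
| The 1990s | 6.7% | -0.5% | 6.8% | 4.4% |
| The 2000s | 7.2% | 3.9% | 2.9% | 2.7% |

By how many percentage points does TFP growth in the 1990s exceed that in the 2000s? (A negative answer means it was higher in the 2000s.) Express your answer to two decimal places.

-0.21 percentage points

Labor's share = 1 − 0.42 − 0.26 = 0.32.
The 1990s: TFP = 6.7 + 0.21 − 1.768 − 1.408 = 3.734%.
The 2000s: TFP = 7.2 − 1.638 − 0.754 − 0.864 = 3.944%.
Difference = 3.734 − (3.944) = -0.21 pp.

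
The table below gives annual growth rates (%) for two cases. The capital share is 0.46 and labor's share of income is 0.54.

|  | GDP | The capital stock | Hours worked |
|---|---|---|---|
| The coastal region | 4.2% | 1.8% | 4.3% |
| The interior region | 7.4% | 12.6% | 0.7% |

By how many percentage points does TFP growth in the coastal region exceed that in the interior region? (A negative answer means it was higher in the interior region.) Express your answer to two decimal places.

-0.18 percentage points

Labor's share = 1 − 0.46 = 0.54.
The coastal region: TFP = 4.2 − 0.828 − 2.322 = 1.05%.
The interior region: TFP = 7.4 − 5.796 − 0.378 = 1.226%.
Difference = 1.05 − (1.226) = -0.176 pp.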